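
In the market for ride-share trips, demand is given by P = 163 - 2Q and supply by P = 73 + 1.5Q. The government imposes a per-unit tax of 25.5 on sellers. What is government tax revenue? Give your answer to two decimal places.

469.93

Pre-tax equilibrium: 163 - 2Q = 73 + 1.5Q gives Q* = 25.7143, P* = 111.5714.
With the tax, sellers need 25.5 more per unit: 163 - 2Q = 73 + 1.5Q + 25.5, so Q_t = 18.4286. Buyers pay P_b = 126.1429; sellers receive P_s = P_b - 25.5 = 100.6429.
Revenue is the tax times quantity traded: 25.5 x 18.4286 = 469.9286.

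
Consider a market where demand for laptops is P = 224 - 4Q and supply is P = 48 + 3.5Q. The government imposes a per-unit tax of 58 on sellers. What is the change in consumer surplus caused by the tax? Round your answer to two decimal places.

Pre-tax equilibrium: 224 - 4Q = 48 + 3.5Q gives Q* = 23.4667, P* = 130.1333.
A tax on sellers shifts supply up by 58: 224 - 4Q = 48 + 3.5Q + 58, so Q_t = 15.7333. Buyers pay P_b = 161.0667; sellers receive P_s = P_b - 58 = 103.0667.
CS falls from (1/2)(23.4667)(93.8667) = 1101.3689 to (1/2)(15.7333)(62.9333) = 495.0756, a change of -606.2933.

-606.29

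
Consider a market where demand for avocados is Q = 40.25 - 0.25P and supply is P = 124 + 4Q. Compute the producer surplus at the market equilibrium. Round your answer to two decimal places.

Rewriting demand in inverse form: P = 161 - 4Q.
Set 161 - 4Q = 124 + 4Q, which gives 37 = 8Q, so Q* = 4.625 and P* = 161 - 4(4.625) = 142.5.
PS is the area between P* and the supply curve from 0 to Q*: (1/2)(4.625)(18.5) = 42.7812.

42.78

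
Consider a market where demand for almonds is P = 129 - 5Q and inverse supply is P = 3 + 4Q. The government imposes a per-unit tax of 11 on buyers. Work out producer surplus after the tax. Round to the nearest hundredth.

Pre-tax equilibrium: 129 - 5Q = 3 + 4Q gives Q* = 14, P* = 59.
With the tax, buyers' net willingness to pay falls by 11: (129 - 11) - 5Q = 3 + 4Q, so Q_t = 12.7778. Buyers pay P_b = 65.1111; sellers receive P_s = P_b - 11 = 54.1111.
PS = (1/2)(Q_t)(P_s - 3) = (1/2)(12.7778)(51.1111) = 326.5432.

326.54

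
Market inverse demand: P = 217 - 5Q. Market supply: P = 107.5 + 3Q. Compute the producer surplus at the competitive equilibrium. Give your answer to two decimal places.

Setting demand equal to supply, 109.5 = 8Q, so Q* = 13.6875 and P* = 148.5625.
PS is the area between P* and the supply curve from 0 to Q*: (1/2)(13.6875)(41.0625) = 281.0215.

281.02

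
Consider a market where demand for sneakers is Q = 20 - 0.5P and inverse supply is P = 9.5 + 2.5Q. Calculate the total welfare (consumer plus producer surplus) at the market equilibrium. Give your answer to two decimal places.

Rewriting demand in inverse form: P = 40 - 2Q.
Setting demand equal to supply, 30.5 = 4.5Q, so Q* = 6.7778 and P* = 26.4444.
CS = (1/2)(6.7778)(13.5556) = 45.9383 and PS = (1/2)(6.7778)(16.9444) = 57.4228, so total surplus = 103.3611.

103.36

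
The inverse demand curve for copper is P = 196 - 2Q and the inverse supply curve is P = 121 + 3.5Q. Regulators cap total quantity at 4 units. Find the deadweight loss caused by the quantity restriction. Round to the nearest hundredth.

255.36

Without the quota, 196 - 2Q = 121 + 3.5Q gives Q* = 13.6364.
At Q = 4 the demand price is 196 - 2(4) = 188 and the supply price is 121 + 3.5(4) = 135.
DWL = (1/2)(gap between curves at 4) x (Q* - 4) = (1/2)(53)(9.6364) = 255.3636.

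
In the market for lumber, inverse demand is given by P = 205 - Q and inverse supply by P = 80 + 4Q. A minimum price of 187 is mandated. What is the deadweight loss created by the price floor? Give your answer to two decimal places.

122.50

Without the control, 205 - Q = 80 + 4Q so Q* = 25 and P* = 180.
At the floor price 187, quantity demanded is (205 - 187)/1 = 18; demand is the short side, so Q = 18 trades at P = 187.
The lost-trades triangle has base Q* - 18 = 7 and height equal to the gap between the curves at Q = 18, which is 187 - 152 = 35. DWL = (1/2)(7)(35) = 122.5.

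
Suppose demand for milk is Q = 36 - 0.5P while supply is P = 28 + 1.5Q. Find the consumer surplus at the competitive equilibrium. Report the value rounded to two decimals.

158.04

Rewriting demand in inverse form: P = 72 - 2Q.
Equilibrium: 72 - 2Q = 28 + 1.5Q, so Q* = 12.5714 and P* = 46.8571.
The demand choke price is 72, so CS = (1/2)(Q*)(72 - P*) = (1/2)(12.5714)(25.1429) = 158.0408.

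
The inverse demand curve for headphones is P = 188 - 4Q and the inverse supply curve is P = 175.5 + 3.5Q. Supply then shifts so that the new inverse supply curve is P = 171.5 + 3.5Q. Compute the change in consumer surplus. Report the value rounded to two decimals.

Initial equilibrium: Q_0 = 1.6667, P_0 = 181.3333; CS_0 = (1/2)(1.6667)(6.6667) = 5.5556, PS_0 = (1/2)(1.6667)(5.8333) = 4.8611.
New equilibrium: 188 - 4Q = 171.5 + 3.5Q gives Q_1 = 2.2, P_1 = 179.2; CS_1 = 9.68, PS_1 = 8.47.
Change in consumer surplus = 9.68 - 5.5556 = 4.1244.

4.12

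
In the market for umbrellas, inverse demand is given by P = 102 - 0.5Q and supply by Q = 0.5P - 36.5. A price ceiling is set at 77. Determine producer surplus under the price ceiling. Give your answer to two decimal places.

Rewriting supply in inverse form: P = 73 + 2Q.
Without the control, 102 - 0.5Q = 73 + 2Q so Q* = 11.6 and P* = 96.2.
At the ceiling price 77, quantity supplied is (77 - 73)/2 = 2; supply is the short side, so Q = 2 trades at P = 77.
PS is the triangle above supply below 77: (1/2)(2)(77 - 73) = 4.

4.00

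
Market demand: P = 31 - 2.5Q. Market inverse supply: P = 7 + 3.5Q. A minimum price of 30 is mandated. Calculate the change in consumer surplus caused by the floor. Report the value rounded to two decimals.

-19.80

Without the control, 31 - 2.5Q = 7 + 3.5Q so Q* = 4 and P* = 21.
At the floor price 30, quantity demanded is (31 - 30)/2.5 = 0.4; demand is the short side, so Q = 0.4 trades at P = 30.
CS goes from (1/2)(4)(10) = 20 to 0.2 (computed as (31 - 30)(0.4) - (1/2)(2.5)(0.4)^2), a change of -19.8.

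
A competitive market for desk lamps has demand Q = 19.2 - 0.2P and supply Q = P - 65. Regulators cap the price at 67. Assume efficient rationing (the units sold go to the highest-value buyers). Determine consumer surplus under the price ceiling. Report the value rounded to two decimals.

48.00

Rewriting demand in inverse form: P = 96 - 5Q.
Rewriting supply in inverse form: P = 65 + Q.
Without the control, 96 - 5Q = 65 + Q so Q* = 5.1667 and P* = 70.1667.
At the ceiling price 67, quantity supplied is (67 - 65)/1 = 2; supply is the short side, so Q = 2 trades at P = 67.
The demand price at Q = 2 is 86. CS is the trapezoid between demand and 67 over [0, 2]: (1/2)[(96 - 67) + (86 - 67)](2) = 48.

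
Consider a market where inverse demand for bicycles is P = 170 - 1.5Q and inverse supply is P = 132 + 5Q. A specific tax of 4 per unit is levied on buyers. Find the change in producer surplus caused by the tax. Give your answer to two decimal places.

Pre-tax equilibrium: 170 - 1.5Q = 132 + 5Q gives Q* = 5.8462, P* = 161.2308.
A tax on buyers shifts demand down by 4: (170 - 4) - 1.5Q = 132 + 5Q, so Q_t = 5.2308. Buyers pay P_b = 162.1538; sellers receive P_s = P_b - 4 = 158.1538.
PS falls from (1/2)(5.8462)(29.2308) = 85.4438 to (1/2)(5.2308)(26.1538) = 68.4024, a change of -17.0414.

-17.04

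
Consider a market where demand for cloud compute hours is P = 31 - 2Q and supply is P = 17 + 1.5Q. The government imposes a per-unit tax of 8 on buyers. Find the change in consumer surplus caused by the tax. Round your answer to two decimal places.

Pre-tax equilibrium: 31 - 2Q = 17 + 1.5Q gives Q* = 4, P* = 23.
A tax on buyers shifts demand down by 8: (31 - 8) - 2Q = 17 + 1.5Q, so Q_t = 1.7143. Buyers pay P_b = 27.5714; sellers receive P_s = P_b - 8 = 19.5714.
CS falls from (1/2)(4)(8) = 16 to (1/2)(1.7143)(3.4286) = 2.9388, a change of -13.0612.

-13.06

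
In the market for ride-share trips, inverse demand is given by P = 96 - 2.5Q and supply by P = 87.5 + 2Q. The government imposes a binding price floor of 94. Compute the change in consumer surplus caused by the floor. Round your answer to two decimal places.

-3.66

Without the control, 96 - 2.5Q = 87.5 + 2Q so Q* = 1.8889 and P* = 91.2778.
At P = 94, buyers demand (96 - 94)/2.5 = 0.8 while sellers would supply more, so the quantity traded is 0.8 at price 94.
CS goes from (1/2)(1.8889)(4.7222) = 4.4599 to 0.8 (computed as (96 - 94)(0.8) - (1/2)(2.5)(0.8)^2), a change of -3.6599.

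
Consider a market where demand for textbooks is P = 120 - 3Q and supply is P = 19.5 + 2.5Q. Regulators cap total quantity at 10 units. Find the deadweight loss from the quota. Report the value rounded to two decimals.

188.20

Unrestricted equilibrium: Q* = (120 - 19.5)/(3 + 2.5) = 18.2727.
At Q = 10 the demand price is 120 - 3(10) = 90 and the supply price is 19.5 + 2.5(10) = 44.5.
Deadweight loss is the triangle between the curves from 10 to 18.2727: (1/2)(90 - 44.5)(18.2727 - 10) = 188.2045.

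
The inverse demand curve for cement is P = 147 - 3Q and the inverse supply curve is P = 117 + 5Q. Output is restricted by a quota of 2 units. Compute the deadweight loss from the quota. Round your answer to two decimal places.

Without the quota, 147 - 3Q = 117 + 5Q gives Q* = 3.75.
At Q = 2 the demand price is 147 - 3(2) = 141 and the supply price is 117 + 5(2) = 127.
DWL = (1/2)(gap between curves at 2) x (Q* - 2) = (1/2)(14)(1.75) = 12.25.

12.25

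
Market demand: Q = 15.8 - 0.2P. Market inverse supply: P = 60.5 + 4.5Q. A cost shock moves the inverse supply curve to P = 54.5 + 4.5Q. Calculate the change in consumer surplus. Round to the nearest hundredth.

7.15

Rewriting demand in inverse form: P = 79 - 5Q.
Initial equilibrium: Q_0 = 1.9474, P_0 = 69.2632; CS_0 = (1/2)(1.9474)(9.7368) = 9.4806, PS_0 = (1/2)(1.9474)(8.7632) = 8.5325.
New equilibrium: 79 - 5Q = 54.5 + 4.5Q gives Q_1 = 2.5789, P_1 = 66.1053; CS_1 = 16.6274, PS_1 = 14.9647.
Change in consumer surplus = 16.6274 - 9.4806 = 7.1468.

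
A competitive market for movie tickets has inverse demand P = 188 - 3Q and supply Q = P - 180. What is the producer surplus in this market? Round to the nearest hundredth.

Rewriting supply in inverse form: P = 180 + Q.
Equilibrium: 188 - 3Q = 180 + Q, so Q* = 2 and P* = 182.
Producer surplus is the triangle above supply below P*: (1/2)(2)(182 - 180) = (1/2)(2)(2) = 2.

2.00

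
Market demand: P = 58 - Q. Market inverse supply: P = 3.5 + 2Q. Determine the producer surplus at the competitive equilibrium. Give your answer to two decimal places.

Set 58 - Q = 3.5 + 2Q, which gives 54.5 = 3Q, so Q* = 18.1667 and P* = 58 - (18.1667) = 39.8333.
The supply curve's price intercept is 3.5, so PS = (1/2)(Q*)(P* - 3.5) = (1/2)(18.1667)(36.3333) = 330.0278.

330.03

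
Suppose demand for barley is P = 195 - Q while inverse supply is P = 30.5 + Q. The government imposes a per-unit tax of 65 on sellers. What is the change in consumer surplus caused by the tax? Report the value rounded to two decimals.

Pre-tax equilibrium: 195 - Q = 30.5 + Q gives Q* = 82.25, P* = 112.75.
With the tax, sellers need 65 more per unit: 195 - Q = 30.5 + Q + 65, so Q_t = 49.75. Buyers pay P_b = 145.25; sellers receive P_s = P_b - 65 = 80.25.
CS falls from (1/2)(82.25)(82.25) = 3382.5312 to (1/2)(49.75)(49.75) = 1237.5312, a change of -2145.

-2145.00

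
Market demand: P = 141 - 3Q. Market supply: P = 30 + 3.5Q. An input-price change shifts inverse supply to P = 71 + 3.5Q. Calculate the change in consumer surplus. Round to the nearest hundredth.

Initial equilibrium: Q_0 = 17.0769, P_0 = 89.7692; CS_0 = (1/2)(17.0769)(51.2308) = 437.432, PS_0 = (1/2)(17.0769)(59.7692) = 510.3373.
New equilibrium: 141 - 3Q = 71 + 3.5Q gives Q_1 = 10.7692, P_1 = 108.6923; CS_1 = 173.9645, PS_1 = 202.9586.
Change in consumer surplus = 173.9645 - 437.432 = -263.4675.

-263.47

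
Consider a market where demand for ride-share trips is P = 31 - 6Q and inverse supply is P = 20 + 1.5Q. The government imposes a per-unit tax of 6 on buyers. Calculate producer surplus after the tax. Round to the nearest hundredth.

Pre-tax equilibrium: 31 - 6Q = 20 + 1.5Q gives Q* = 1.4667, P* = 22.2.
With the tax, buyers' net willingness to pay falls by 6: (31 - 6) - 6Q = 20 + 1.5Q, so Q_t = 0.6667. Buyers pay P_b = 27; sellers receive P_s = P_b - 6 = 21.
PS = (1/2)(Q_t)(P_s - 20) = (1/2)(0.6667)(1) = 0.3333.

0.33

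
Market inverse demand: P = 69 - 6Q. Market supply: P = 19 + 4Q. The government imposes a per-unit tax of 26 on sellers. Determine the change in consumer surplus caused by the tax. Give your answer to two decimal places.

-57.72

Without the tax, 69 - 6Q = 19 + 4Q so Q* = 5 and P* = 39.
With the tax, sellers need 26 more per unit: 69 - 6Q = 19 + 4Q + 26, so Q_t = 2.4. Buyers pay P_b = 54.6; sellers receive P_s = P_b - 26 = 28.6.
CS falls from (1/2)(5)(30) = 75 to (1/2)(2.4)(14.4) = 17.28, a change of -57.72.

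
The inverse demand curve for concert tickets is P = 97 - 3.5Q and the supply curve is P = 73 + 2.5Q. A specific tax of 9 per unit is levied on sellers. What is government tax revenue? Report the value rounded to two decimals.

22.50

Without the tax, 97 - 3.5Q = 73 + 2.5Q so Q* = 4 and P* = 83.
With the tax, sellers need 9 more per unit: 97 - 3.5Q = 73 + 2.5Q + 9, so Q_t = 2.5. Buyers pay P_b = 88.25; sellers receive P_s = P_b - 9 = 79.25.
Tax revenue = t x Q_t = 9 x 2.5 = 22.5.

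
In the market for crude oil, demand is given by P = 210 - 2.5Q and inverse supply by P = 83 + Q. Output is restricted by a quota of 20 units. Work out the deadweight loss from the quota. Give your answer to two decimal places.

Unrestricted equilibrium: Q* = (210 - 83)/(2.5 + 1) = 36.2857.
At Q = 20 the demand price is 210 - 2.5(20) = 160 and the supply price is 83 + (20) = 103.
Deadweight loss is the triangle between the curves from 20 to 36.2857: (1/2)(160 - 103)(36.2857 - 20) = 464.1429.

464.14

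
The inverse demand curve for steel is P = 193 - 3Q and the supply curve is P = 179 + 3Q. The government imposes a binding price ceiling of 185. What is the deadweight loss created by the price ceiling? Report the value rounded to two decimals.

0.33

Without the control, 193 - 3Q = 179 + 3Q so Q* = 2.3333 and P* = 186.
At P = 185, sellers supply (185 - 179)/3 = 2 while buyers want more, so the quantity traded is 2 at price 185.
At Q = 2 the demand price is 187 and the supply price is 185. Deadweight loss is the triangle between the curves from 2 to 2.3333: (1/2)(187 - 185)(2.3333 - 2) = 0.3333.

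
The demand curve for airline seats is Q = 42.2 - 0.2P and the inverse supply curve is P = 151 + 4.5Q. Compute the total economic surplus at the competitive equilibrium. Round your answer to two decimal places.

189.47

Rewriting demand in inverse form: P = 211 - 5Q.
Setting demand equal to supply, 60 = 9.5Q, so Q* = 6.3158 and P* = 179.4211.
Total surplus is the full triangle between the curves from 0 to Q*: (1/2)(6.3158)(211 - 151) = 189.4737.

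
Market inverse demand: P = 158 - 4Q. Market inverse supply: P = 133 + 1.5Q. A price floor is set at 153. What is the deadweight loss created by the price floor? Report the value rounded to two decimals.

29.87

Free-market equilibrium: 158 - 4Q = 133 + 1.5Q gives Q* = 4.5455, P* = 139.8182.
At P = 153, buyers demand (158 - 153)/4 = 1.25 while sellers would supply more, so the quantity traded is 1.25 at price 153.
The lost-trades triangle has base Q* - 1.25 = 3.2955 and height equal to the gap between the curves at Q = 1.25, which is 153 - 134.875 = 18.125. DWL = (1/2)(3.2955)(18.125) = 29.8651.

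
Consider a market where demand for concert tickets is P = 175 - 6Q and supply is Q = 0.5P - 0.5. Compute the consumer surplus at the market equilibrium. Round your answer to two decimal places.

1419.19

Rewriting supply in inverse form: P = 1 + 2Q.
Setting demand equal to supply, 174 = 8Q, so Q* = 21.75 and P* = 44.5.
The demand choke price is 175, so CS = (1/2)(Q*)(175 - P*) = (1/2)(21.75)(130.5) = 1419.1875.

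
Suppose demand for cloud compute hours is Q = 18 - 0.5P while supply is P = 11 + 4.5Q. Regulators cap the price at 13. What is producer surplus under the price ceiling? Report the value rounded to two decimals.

0.44

Rewriting demand in inverse form: P = 36 - 2Q.
Without the control, 36 - 2Q = 11 + 4.5Q so Q* = 3.8462 and P* = 28.3077.
At P = 13, sellers supply (13 - 11)/4.5 = 0.4444 while buyers want more, so the quantity traded is 0.4444 at price 13.
PS is the triangle above supply below 13: (1/2)(0.4444)(13 - 11) = 0.4444.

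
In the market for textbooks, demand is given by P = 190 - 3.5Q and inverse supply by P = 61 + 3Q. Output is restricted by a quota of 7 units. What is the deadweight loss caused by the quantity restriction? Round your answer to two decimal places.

536.33

Without the quota, 190 - 3.5Q = 61 + 3Q gives Q* = 19.8462.
At Q = 7 the demand price is 190 - 3.5(7) = 165.5 and the supply price is 61 + 3(7) = 82.
Deadweight loss is the triangle between the curves from 7 to 19.8462: (1/2)(165.5 - 82)(19.8462 - 7) = 536.3269.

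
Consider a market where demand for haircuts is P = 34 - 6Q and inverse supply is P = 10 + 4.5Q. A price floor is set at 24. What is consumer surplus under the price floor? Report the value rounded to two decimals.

8.33

Free-market equilibrium: 34 - 6Q = 10 + 4.5Q gives Q* = 2.2857, P* = 20.2857.
At P = 24, buyers demand (34 - 24)/6 = 1.6667 while sellers would supply more, so the quantity traded is 1.6667 at price 24.
CS is the triangle under demand above 24: (1/2)(1.6667)(34 - 24) = 8.3333.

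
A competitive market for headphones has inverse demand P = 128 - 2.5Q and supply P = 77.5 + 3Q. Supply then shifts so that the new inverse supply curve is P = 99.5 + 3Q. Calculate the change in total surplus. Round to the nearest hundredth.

-158.00

Initial equilibrium: Q_0 = 9.1818, P_0 = 105.0455; CS_0 = (1/2)(9.1818)(22.9545) = 105.3822, PS_0 = (1/2)(9.1818)(27.5455) = 126.4587.
New equilibrium: 128 - 2.5Q = 99.5 + 3Q gives Q_1 = 5.1818, P_1 = 115.0455; CS_1 = 33.564, PS_1 = 40.2769.
Change in total surplus = (33.564 + 40.2769) - (105.3822 + 126.4587) = -158.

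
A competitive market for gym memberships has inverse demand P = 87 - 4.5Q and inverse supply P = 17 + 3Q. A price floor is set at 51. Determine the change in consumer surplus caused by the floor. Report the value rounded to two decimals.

-52.00

Free-market equilibrium: 87 - 4.5Q = 17 + 3Q gives Q* = 9.3333, P* = 45.
At the floor price 51, quantity demanded is (87 - 51)/4.5 = 8; demand is the short side, so Q = 8 trades at P = 51.
CS goes from (1/2)(9.3333)(42) = 196 to 144 (computed as (87 - 51)(8) - (1/2)(4.5)(8)^2), a change of -52.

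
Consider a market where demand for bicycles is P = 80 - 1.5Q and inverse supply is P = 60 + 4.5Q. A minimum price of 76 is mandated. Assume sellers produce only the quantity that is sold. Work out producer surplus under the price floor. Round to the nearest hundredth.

Without the control, 80 - 1.5Q = 60 + 4.5Q so Q* = 3.3333 and P* = 75.
At P = 76, buyers demand (80 - 76)/1.5 = 2.6667 while sellers would supply more, so the quantity traded is 2.6667 at price 76.
The supply price at Q = 2.6667 is 72. PS is the trapezoid between 76 and supply over [0, 2.6667]: (1/2)[(76 - 60) + (76 - 72)](2.6667) = 26.6667.

26.67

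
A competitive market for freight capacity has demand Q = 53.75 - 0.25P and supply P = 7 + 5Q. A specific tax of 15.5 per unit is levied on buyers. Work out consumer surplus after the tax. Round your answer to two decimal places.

914.97

Rewriting demand in inverse form: P = 215 - 4Q.
Without the tax, 215 - 4Q = 7 + 5Q so Q* = 23.1111 and P* = 122.5556.
A tax on buyers shifts demand down by 15.5: (215 - 15.5) - 4Q = 7 + 5Q, so Q_t = 21.3889. Buyers pay P_b = 129.4444; sellers receive P_s = P_b - 15.5 = 113.9444.
Consumer surplus is the triangle under demand above P_b: (1/2)(21.3889)(215 - 129.4444) = 914.9691.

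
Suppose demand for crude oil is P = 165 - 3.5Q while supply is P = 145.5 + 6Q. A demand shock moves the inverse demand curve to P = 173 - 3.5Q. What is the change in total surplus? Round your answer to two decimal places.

19.79

Initial equilibrium: Q_0 = 2.0526, P_0 = 157.8158; CS_0 = (1/2)(2.0526)(7.1842) = 7.3733, PS_0 = (1/2)(2.0526)(12.3158) = 12.6399.
New equilibrium: 173 - 3.5Q = 145.5 + 6Q gives Q_1 = 2.8947, P_1 = 162.8684; CS_1 = 14.6641, PS_1 = 25.1385.
Change in total surplus = (14.6641 + 25.1385) - (7.3733 + 12.6399) = 19.7895.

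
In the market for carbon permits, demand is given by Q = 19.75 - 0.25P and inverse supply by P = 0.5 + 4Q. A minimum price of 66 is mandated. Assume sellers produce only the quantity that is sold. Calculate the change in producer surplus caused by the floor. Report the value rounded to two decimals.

-0.82

Rewriting demand in inverse form: P = 79 - 4Q.
Without the control, 79 - 4Q = 0.5 + 4Q so Q* = 9.8125 and P* = 39.75.
At the floor price 66, quantity demanded is (79 - 66)/4 = 3.25; demand is the short side, so Q = 3.25 trades at P = 66.
PS goes from (1/2)(9.8125)(39.25) = 192.5703 to 191.75 (computed as (66 - 0.5)(3.25) - (1/2)(4)(3.25)^2), a change of -0.8203.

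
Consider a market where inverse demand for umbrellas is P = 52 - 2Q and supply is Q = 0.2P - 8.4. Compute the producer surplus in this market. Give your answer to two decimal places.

Rewriting supply in inverse form: P = 42 + 5Q.
Setting demand equal to supply, 10 = 7Q, so Q* = 1.4286 and P* = 49.1429.
Producer surplus is the triangle above supply below P*: (1/2)(1.4286)(49.1429 - 42) = (1/2)(1.4286)(7.1429) = 5.102.

5.10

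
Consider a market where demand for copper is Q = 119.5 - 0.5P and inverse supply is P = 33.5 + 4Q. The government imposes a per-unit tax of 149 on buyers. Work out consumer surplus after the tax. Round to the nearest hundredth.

88.67

Rewriting demand in inverse form: P = 239 - 2Q.
Pre-tax equilibrium: 239 - 2Q = 33.5 + 4Q gives Q* = 34.25, P* = 170.5.
A tax on buyers shifts demand down by 149: (239 - 149) - 2Q = 33.5 + 4Q, so Q_t = 9.4167. Buyers pay P_b = 220.1667; sellers receive P_s = P_b - 149 = 71.1667.
Consumer surplus is the triangle under demand above P_b: (1/2)(9.4167)(239 - 220.1667) = 88.6736.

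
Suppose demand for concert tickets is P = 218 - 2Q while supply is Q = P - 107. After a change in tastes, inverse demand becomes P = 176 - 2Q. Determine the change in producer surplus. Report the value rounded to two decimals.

-420.00

Rewriting supply in inverse form: P = 107 + Q.
Initial equilibrium: Q_0 = 37, P_0 = 144; CS_0 = (1/2)(37)(74) = 1369, PS_0 = (1/2)(37)(37) = 684.5.
New equilibrium: 176 - 2Q = 107 + Q gives Q_1 = 23, P_1 = 130; CS_1 = 529, PS_1 = 264.5.
Change in producer surplus = 264.5 - 684.5 = -420.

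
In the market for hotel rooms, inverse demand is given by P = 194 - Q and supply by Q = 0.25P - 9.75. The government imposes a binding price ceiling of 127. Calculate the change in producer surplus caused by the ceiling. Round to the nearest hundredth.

Rewriting supply in inverse form: P = 39 + 4Q.
Without the control, 194 - Q = 39 + 4Q so Q* = 31 and P* = 163.
At the ceiling price 127, quantity supplied is (127 - 39)/4 = 22; supply is the short side, so Q = 22 trades at P = 127.
PS goes from (1/2)(31)(124) = 1922 to 968 (computed as (127 - 39)(22) - (1/2)(4)(22)^2), a change of -954.

-954.00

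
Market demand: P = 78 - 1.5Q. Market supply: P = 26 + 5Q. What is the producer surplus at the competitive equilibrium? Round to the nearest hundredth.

160.00

Equilibrium: 78 - 1.5Q = 26 + 5Q, so Q* = 8 and P* = 66.
Producer surplus is the triangle above supply below P*: (1/2)(8)(66 - 26) = (1/2)(8)(40) = 160.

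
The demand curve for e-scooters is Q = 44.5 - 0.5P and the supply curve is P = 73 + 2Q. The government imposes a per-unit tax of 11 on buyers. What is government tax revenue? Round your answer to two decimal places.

13.75

Rewriting demand in inverse form: P = 89 - 2Q.
Pre-tax equilibrium: 89 - 2Q = 73 + 2Q gives Q* = 4, P* = 81.
A tax on buyers shifts demand down by 11: (89 - 11) - 2Q = 73 + 2Q, so Q_t = 1.25. Buyers pay P_b = 86.5; sellers receive P_s = P_b - 11 = 75.5.
Revenue is the tax times quantity traded: 11 x 1.25 = 13.75.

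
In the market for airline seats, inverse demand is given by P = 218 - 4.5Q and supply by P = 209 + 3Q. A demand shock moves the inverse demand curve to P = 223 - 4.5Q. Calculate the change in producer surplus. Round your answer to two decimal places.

Initial equilibrium: Q_0 = 1.2, P_0 = 212.6; CS_0 = (1/2)(1.2)(5.4) = 3.24, PS_0 = (1/2)(1.2)(3.6) = 2.16.
New equilibrium: 223 - 4.5Q = 209 + 3Q gives Q_1 = 1.8667, P_1 = 214.6; CS_1 = 7.84, PS_1 = 5.2267.
Change in producer surplus = 5.2267 - 2.16 = 3.0667.

3.07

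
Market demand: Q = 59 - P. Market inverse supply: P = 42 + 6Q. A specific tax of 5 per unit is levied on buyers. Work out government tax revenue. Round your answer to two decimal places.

8.57

Rewriting demand in inverse form: P = 59 - Q.
Pre-tax equilibrium: 59 - Q = 42 + 6Q gives Q* = 2.4286, P* = 56.5714.
A tax on buyers shifts demand down by 5: (59 - 5) - Q = 42 + 6Q, so Q_t = 1.7143. Buyers pay P_b = 57.2857; sellers receive P_s = P_b - 5 = 52.2857.
Revenue is the tax times quantity traded: 5 x 1.7143 = 8.5714.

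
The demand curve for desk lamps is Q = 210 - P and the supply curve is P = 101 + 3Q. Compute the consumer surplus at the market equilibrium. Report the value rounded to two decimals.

Rewriting demand in inverse form: P = 210 - Q.
Set 210 - Q = 101 + 3Q, which gives 109 = 4Q, so Q* = 27.25 and P* = 210 - (27.25) = 182.75.
CS is the area between the demand curve and P* from 0 to Q*: (1/2)(27.25)(27.25) = 371.2812.

371.28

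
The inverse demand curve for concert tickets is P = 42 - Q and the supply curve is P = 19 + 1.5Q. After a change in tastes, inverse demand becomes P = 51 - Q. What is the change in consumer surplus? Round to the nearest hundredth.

Initial equilibrium: Q_0 = 9.2, P_0 = 32.8; CS_0 = (1/2)(9.2)(9.2) = 42.32, PS_0 = (1/2)(9.2)(13.8) = 63.48.
New equilibrium: 51 - Q = 19 + 1.5Q gives Q_1 = 12.8, P_1 = 38.2; CS_1 = 81.92, PS_1 = 122.88.
Change in consumer surplus = 81.92 - 42.32 = 39.6.

39.60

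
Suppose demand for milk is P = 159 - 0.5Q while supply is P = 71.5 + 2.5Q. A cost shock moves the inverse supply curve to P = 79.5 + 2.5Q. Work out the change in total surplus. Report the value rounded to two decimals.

Initial equilibrium: Q_0 = 29.1667, P_0 = 144.4167; CS_0 = (1/2)(29.1667)(14.5833) = 212.6736, PS_0 = (1/2)(29.1667)(72.9167) = 1063.3681.
New equilibrium: 159 - 0.5Q = 79.5 + 2.5Q gives Q_1 = 26.5, P_1 = 145.75; CS_1 = 175.5625, PS_1 = 877.8125.
Change in total surplus = (175.5625 + 877.8125) - (212.6736 + 1063.3681) = -222.6667.

-222.67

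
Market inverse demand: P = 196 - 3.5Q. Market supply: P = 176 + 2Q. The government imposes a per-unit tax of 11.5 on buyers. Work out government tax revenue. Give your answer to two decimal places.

17.77

Pre-tax equilibrium: 196 - 3.5Q = 176 + 2Q gives Q* = 3.6364, P* = 183.2727.
With the tax, buyers' net willingness to pay falls by 11.5: (196 - 11.5) - 3.5Q = 176 + 2Q, so Q_t = 1.5455. Buyers pay P_b = 190.5909; sellers receive P_s = P_b - 11.5 = 179.0909.
Revenue is the tax times quantity traded: 11.5 x 1.5455 = 17.7727.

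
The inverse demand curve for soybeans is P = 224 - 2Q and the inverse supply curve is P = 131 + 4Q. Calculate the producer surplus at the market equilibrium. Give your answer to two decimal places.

480.50

Set 224 - 2Q = 131 + 4Q, which gives 93 = 6Q, so Q* = 15.5 and P* = 224 - 2(15.5) = 193.
PS is the area between P* and the supply curve from 0 to Q*: (1/2)(15.5)(62) = 480.5.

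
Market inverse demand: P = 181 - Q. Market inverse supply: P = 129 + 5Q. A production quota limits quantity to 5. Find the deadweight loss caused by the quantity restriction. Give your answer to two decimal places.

40.33

Unrestricted equilibrium: Q* = (181 - 129)/(1 + 5) = 8.6667.
At Q = 5 the demand price is 181 - (5) = 176 and the supply price is 129 + 5(5) = 154.
DWL = (1/2)(gap between curves at 5) x (Q* - 5) = (1/2)(22)(3.6667) = 40.3333.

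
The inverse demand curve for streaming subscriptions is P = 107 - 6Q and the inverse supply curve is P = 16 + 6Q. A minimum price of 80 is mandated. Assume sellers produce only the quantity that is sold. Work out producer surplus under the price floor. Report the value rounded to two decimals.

Free-market equilibrium: 107 - 6Q = 16 + 6Q gives Q* = 7.5833, P* = 61.5.
At P = 80, buyers demand (107 - 80)/6 = 4.5 while sellers would supply more, so the quantity traded is 4.5 at price 80.
The supply price at Q = 4.5 is 43. PS is the trapezoid between 80 and supply over [0, 4.5]: (1/2)[(80 - 16) + (80 - 43)](4.5) = 227.25.

227.25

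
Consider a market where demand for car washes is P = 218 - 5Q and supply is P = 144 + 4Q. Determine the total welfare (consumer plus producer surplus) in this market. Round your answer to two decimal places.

Set 218 - 5Q = 144 + 4Q, which gives 74 = 9Q, so Q* = 8.2222 and P* = 218 - 5(8.2222) = 176.8889.
Total surplus is the full triangle between the curves from 0 to Q*: (1/2)(8.2222)(218 - 144) = 304.2222.

304.22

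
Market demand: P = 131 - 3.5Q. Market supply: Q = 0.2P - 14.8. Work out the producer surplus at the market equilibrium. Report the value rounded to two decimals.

112.42

Rewriting supply in inverse form: P = 74 + 5Q.
Setting demand equal to supply, 57 = 8.5Q, so Q* = 6.7059 and P* = 107.5294.
Producer surplus is the triangle above supply below P*: (1/2)(6.7059)(107.5294 - 74) = (1/2)(6.7059)(33.5294) = 112.4221.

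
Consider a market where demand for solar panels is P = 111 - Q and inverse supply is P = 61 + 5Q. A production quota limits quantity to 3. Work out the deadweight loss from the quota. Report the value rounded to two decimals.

Without the quota, 111 - Q = 61 + 5Q gives Q* = 8.3333.
At Q = 3 the demand price is 111 - (3) = 108 and the supply price is 61 + 5(3) = 76.
DWL = (1/2)(gap between curves at 3) x (Q* - 3) = (1/2)(32)(5.3333) = 85.3333.

85.33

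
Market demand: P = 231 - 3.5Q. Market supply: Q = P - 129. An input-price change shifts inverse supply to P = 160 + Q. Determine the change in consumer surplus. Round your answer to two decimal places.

-463.47

Rewriting supply in inverse form: P = 129 + Q.
Initial equilibrium: Q_0 = 22.6667, P_0 = 151.6667; CS_0 = (1/2)(22.6667)(79.3333) = 899.1111, PS_0 = (1/2)(22.6667)(22.6667) = 256.8889.
New equilibrium: 231 - 3.5Q = 160 + Q gives Q_1 = 15.7778, P_1 = 175.7778; CS_1 = 435.642, PS_1 = 124.4691.
Change in consumer surplus = 435.642 - 899.1111 = -463.4691.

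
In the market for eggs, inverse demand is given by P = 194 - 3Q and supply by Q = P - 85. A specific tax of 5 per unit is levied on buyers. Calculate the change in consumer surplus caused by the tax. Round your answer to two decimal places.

Rewriting supply in inverse form: P = 85 + Q.
Pre-tax equilibrium: 194 - 3Q = 85 + Q gives Q* = 27.25, P* = 112.25.
A tax on buyers shifts demand down by 5: (194 - 5) - 3Q = 85 + Q, so Q_t = 26. Buyers pay P_b = 116; sellers receive P_s = P_b - 5 = 111.
CS falls from (1/2)(27.25)(81.75) = 1113.8438 to (1/2)(26)(78) = 1014, a change of -99.8438.

-99.84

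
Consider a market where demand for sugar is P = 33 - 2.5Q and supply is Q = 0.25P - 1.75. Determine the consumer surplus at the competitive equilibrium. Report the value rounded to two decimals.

Rewriting supply in inverse form: P = 7 + 4Q.
Equilibrium: 33 - 2.5Q = 7 + 4Q, so Q* = 4 and P* = 23.
CS is the area between the demand curve and P* from 0 to Q*: (1/2)(4)(10) = 20.

20.00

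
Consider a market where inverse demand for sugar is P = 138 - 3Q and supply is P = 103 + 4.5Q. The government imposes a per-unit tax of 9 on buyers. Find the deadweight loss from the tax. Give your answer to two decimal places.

5.40

Without the tax, 138 - 3Q = 103 + 4.5Q so Q* = 4.6667 and P* = 124.
With the tax, buyers' net willingness to pay falls by 9: (138 - 9) - 3Q = 103 + 4.5Q, so Q_t = 3.4667. Buyers pay P_b = 127.6; sellers receive P_s = P_b - 9 = 118.6.
Deadweight loss is the triangle between the curves from Q_t to Q*: (1/2)(4.6667 - 3.4667)(9) = 5.4.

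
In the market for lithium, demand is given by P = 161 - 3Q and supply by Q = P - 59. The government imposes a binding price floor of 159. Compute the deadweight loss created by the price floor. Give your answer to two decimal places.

Rewriting supply in inverse form: P = 59 + Q.
Free-market equilibrium: 161 - 3Q = 59 + Q gives Q* = 25.5, P* = 84.5.
At P = 159, buyers demand (161 - 159)/3 = 0.6667 while sellers would supply more, so the quantity traded is 0.6667 at price 159.
At Q = 0.6667 the demand price is 159 and the supply price is 59.6667. Deadweight loss is the triangle between the curves from 0.6667 to 25.5: (1/2)(159 - 59.6667)(25.5 - 0.6667) = 1233.3889.

1233.39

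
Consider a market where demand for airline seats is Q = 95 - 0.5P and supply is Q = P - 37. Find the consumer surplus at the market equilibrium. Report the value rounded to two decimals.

Rewriting demand in inverse form: P = 190 - 2Q.
Rewriting supply in inverse form: P = 37 + Q.
Set 190 - 2Q = 37 + Q, which gives 153 = 3Q, so Q* = 51 and P* = 190 - 2(51) = 88.
CS is the area between the demand curve and P* from 0 to Q*: (1/2)(51)(102) = 2601.

2601.00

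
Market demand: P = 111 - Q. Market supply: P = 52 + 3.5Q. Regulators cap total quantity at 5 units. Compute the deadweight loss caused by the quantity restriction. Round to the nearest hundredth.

148.03

Unrestricted equilibrium: Q* = (111 - 52)/(1 + 3.5) = 13.1111.
At Q = 5 the demand price is 111 - (5) = 106 and the supply price is 52 + 3.5(5) = 69.5.
Deadweight loss is the triangle between the curves from 5 to 13.1111: (1/2)(106 - 69.5)(13.1111 - 5) = 148.0278.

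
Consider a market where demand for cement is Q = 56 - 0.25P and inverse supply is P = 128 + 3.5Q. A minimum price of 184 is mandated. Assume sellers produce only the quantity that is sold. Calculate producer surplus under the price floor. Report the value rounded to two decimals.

385.00

Rewriting demand in inverse form: P = 224 - 4Q.
Free-market equilibrium: 224 - 4Q = 128 + 3.5Q gives Q* = 12.8, P* = 172.8.
At P = 184, buyers demand (224 - 184)/4 = 10 while sellers would supply more, so the quantity traded is 10 at price 184.
The supply price at Q = 10 is 163. PS is the trapezoid between 184 and supply over [0, 10]: (1/2)[(184 - 128) + (184 - 163)](10) = 385.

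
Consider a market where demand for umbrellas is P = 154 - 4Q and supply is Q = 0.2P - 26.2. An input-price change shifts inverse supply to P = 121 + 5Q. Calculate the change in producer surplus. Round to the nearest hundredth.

Rewriting supply in inverse form: P = 131 + 5Q.
Initial equilibrium: Q_0 = 2.5556, P_0 = 143.7778; CS_0 = (1/2)(2.5556)(10.2222) = 13.0617, PS_0 = (1/2)(2.5556)(12.7778) = 16.3272.
New equilibrium: 154 - 4Q = 121 + 5Q gives Q_1 = 3.6667, P_1 = 139.3333; CS_1 = 26.8889, PS_1 = 33.6111.
Change in producer surplus = 33.6111 - 16.3272 = 17.284.

17.28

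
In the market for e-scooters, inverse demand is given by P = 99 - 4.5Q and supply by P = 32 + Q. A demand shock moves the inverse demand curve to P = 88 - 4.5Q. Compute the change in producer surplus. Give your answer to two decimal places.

Initial equilibrium: Q_0 = 12.1818, P_0 = 44.1818; CS_0 = (1/2)(12.1818)(54.8182) = 333.8926, PS_0 = (1/2)(12.1818)(12.1818) = 74.1983.
New equilibrium: 88 - 4.5Q = 32 + Q gives Q_1 = 10.1818, P_1 = 42.1818; CS_1 = 233.2562, PS_1 = 51.8347.
Change in producer surplus = 51.8347 - 74.1983 = -22.3636.

-22.36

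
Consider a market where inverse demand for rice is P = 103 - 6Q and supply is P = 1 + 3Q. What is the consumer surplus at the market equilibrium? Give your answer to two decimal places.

Equilibrium: 103 - 6Q = 1 + 3Q, so Q* = 11.3333 and P* = 35.
The demand choke price is 103, so CS = (1/2)(Q*)(103 - P*) = (1/2)(11.3333)(68) = 385.3333.

385.33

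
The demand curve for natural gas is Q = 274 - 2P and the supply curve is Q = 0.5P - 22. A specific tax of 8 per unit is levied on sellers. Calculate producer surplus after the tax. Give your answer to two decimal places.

1156.00

Rewriting demand in inverse form: P = 137 - 0.5Q.
Rewriting supply in inverse form: P = 44 + 2Q.
Pre-tax equilibrium: 137 - 0.5Q = 44 + 2Q gives Q* = 37.2, P* = 118.4.
A tax on sellers shifts supply up by 8: 137 - 0.5Q = 44 + 2Q + 8, so Q_t = 34. Buyers pay P_b = 120; sellers receive P_s = P_b - 8 = 112.
Producer surplus is the triangle above supply below P_s: (1/2)(34)(112 - 44) = 1156.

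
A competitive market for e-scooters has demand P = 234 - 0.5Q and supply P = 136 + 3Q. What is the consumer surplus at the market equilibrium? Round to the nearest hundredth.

196.00

Set 234 - 0.5Q = 136 + 3Q, which gives 98 = 3.5Q, so Q* = 28 and P* = 234 - 0.5(28) = 220.
The demand choke price is 234, so CS = (1/2)(Q*)(234 - P*) = (1/2)(28)(14) = 196.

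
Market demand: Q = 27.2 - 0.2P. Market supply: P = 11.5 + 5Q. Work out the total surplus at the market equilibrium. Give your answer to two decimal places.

775.01

Rewriting demand in inverse form: P = 136 - 5Q.
Set 136 - 5Q = 11.5 + 5Q, which gives 124.5 = 10Q, so Q* = 12.45 and P* = 136 - 5(12.45) = 73.75.
Total surplus is the full triangle between the curves from 0 to Q*: (1/2)(12.45)(136 - 11.5) = 775.0125.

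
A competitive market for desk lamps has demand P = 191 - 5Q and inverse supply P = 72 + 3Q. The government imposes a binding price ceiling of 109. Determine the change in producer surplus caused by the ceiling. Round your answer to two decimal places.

-103.73

Free-market equilibrium: 191 - 5Q = 72 + 3Q gives Q* = 14.875, P* = 116.625.
At P = 109, sellers supply (109 - 72)/3 = 12.3333 while buyers want more, so the quantity traded is 12.3333 at price 109.
PS goes from (1/2)(14.875)(44.625) = 331.8984 to 228.1667 (computed as (109 - 72)(12.3333) - (1/2)(3)(12.3333)^2), a change of -103.7318.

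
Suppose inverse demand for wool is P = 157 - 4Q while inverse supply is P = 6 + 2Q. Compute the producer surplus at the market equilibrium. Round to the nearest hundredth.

633.36

Equilibrium: 157 - 4Q = 6 + 2Q, so Q* = 25.1667 and P* = 56.3333.
The supply curve's price intercept is 6, so PS = (1/2)(Q*)(P* - 6) = (1/2)(25.1667)(50.3333) = 633.3611.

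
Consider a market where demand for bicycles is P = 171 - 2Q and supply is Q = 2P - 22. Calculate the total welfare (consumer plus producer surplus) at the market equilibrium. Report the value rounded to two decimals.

Rewriting supply in inverse form: P = 11 + 0.5Q.
Setting demand equal to supply, 160 = 2.5Q, so Q* = 64 and P* = 43.
Total surplus is the full triangle between the curves from 0 to Q*: (1/2)(64)(171 - 11) = 5120.

5120.00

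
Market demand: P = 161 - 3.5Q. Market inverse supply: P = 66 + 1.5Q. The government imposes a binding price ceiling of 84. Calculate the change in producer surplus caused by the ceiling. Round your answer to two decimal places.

Without the control, 161 - 3.5Q = 66 + 1.5Q so Q* = 19 and P* = 94.5.
At the ceiling price 84, quantity supplied is (84 - 66)/1.5 = 12; supply is the short side, so Q = 12 trades at P = 84.
PS goes from (1/2)(19)(28.5) = 270.75 to 108 (computed as (84 - 66)(12) - (1/2)(1.5)(12)^2), a change of -162.75.

-162.75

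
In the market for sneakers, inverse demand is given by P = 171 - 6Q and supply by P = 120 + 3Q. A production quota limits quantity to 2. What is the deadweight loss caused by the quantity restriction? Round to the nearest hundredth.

60.50

Unrestricted equilibrium: Q* = (171 - 120)/(6 + 3) = 5.6667.
At Q = 2 the demand price is 171 - 6(2) = 159 and the supply price is 120 + 3(2) = 126.
DWL = (1/2)(gap between curves at 2) x (Q* - 2) = (1/2)(33)(3.6667) = 60.5.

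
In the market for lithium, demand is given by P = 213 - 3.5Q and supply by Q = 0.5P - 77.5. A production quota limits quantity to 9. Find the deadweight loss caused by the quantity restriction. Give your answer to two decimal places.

Rewriting supply in inverse form: P = 155 + 2Q.
Unrestricted equilibrium: Q* = (213 - 155)/(3.5 + 2) = 10.5455.
At Q = 9 the demand price is 213 - 3.5(9) = 181.5 and the supply price is 155 + 2(9) = 173.
Deadweight loss is the triangle between the curves from 9 to 10.5455: (1/2)(181.5 - 173)(10.5455 - 9) = 6.5682.

6.57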